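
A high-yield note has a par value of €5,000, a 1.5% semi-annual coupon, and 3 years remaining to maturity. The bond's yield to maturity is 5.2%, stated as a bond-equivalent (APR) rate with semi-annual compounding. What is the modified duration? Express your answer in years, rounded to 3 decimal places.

Periodic yield y = 0.026. First find Macaulay duration:
  t   CF        PV=CF/(1+0.026)^t    t·PV
  1        37.50        36.5497        36.5497
  2        37.50        35.6235        71.2470
  3        37.50        34.7208       104.1623
  4        37.50        33.8409       135.3636
  5        37.50        32.9833       164.9166
  6     5,037.50     4,318.4798    25,910.8789
  Σ                  4,492.1980    26,423.1181
P = 4,492.1980; Macaulay duration = 26,423.1181 / 4,492.1980 = 5.88200 half-year periods = 2.94100 years.
Modified duration = D_Mac / (1 + y) = 2.94100 / 1.026 = 2.86647 years.

2.866 years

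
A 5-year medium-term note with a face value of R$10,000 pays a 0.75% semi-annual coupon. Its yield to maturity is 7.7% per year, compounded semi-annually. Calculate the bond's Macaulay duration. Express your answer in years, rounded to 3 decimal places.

4.897 years

Periodic yield y = 0.0385. Discount each cash flow and weight by its period:
  t   CF        PV=CF/(1+0.0385)^t    t·PV
  1        37.50        36.1098        36.1098
  2        37.50        34.7711        69.5422
  3        37.50        33.4820       100.4461
  4        37.50        32.2408       128.9630
  5        37.50        31.0455       155.2275
  6        37.50        29.8946       179.3674
  7        37.50        28.7863       201.5041
  8        37.50        27.7191       221.7529
  9        37.50        26.6915       240.2234
  10   10,037.50     6,879.5582    68,795.5821
  Σ                  7,160.2988    70,128.7184
Price P = Σ PV = 7,160.2988.
Macaulay duration = Σ(t·PV) / P = 70,128.7184 / 7,160.2988 = 9.79410 half-year periods.
In years: 9.79410 / 2 = 4.89705 years.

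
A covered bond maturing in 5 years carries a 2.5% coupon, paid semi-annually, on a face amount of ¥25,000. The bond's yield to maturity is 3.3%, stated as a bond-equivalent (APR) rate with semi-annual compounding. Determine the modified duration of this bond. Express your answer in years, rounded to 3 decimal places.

4.648 years

Periodic yield y = 0.0165. First find Macaulay duration:
  t   CF        PV=CF/(1+0.0165)^t    t·PV
  1       312.50       307.4274       307.4274
  2       312.50       302.4372       604.8745
  3       312.50       297.5280       892.5841
  4       312.50       292.6985     1,170.7940
  5       312.50       287.9474     1,439.7368
  6       312.50       283.2734     1,699.6401
  7       312.50       278.6752     1,950.7265
  8       312.50       274.1517     2,193.2137
  9       312.50       269.7016     2,427.3147
  10   25,312.50    21,491.2270   214,912.2697
  Σ                 24,085.0674   227,598.5815
P = 24,085.0674; Macaulay duration = 227,598.5815 / 24,085.0674 = 9.44978 half-year periods = 4.72489 years.
Modified duration = D_Mac / (1 + y) = 4.72489 / 1.0165 = 4.64819 years.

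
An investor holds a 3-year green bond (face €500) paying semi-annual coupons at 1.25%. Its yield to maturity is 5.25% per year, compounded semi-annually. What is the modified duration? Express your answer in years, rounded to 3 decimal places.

2.875 years

Periodic yield y = 0.02625. First find Macaulay duration:
  t   CF        PV=CF/(1+0.02625)^t    t·PV
  1        3.125         3.0451         3.0451
  2        3.125         2.9672         5.9344
  3        3.125         2.8913         8.6738
  4        3.125         2.8173        11.2693
  5        3.125         2.7453        13.7263
  6      503.125       430.6822     2,584.0929
  Σ                    445.1483     2,626.7418
P = 445.1483; Macaulay duration = 2,626.7418 / 445.1483 = 5.90082 half-year periods = 2.95041 years.
Modified duration = D_Mac / (1 + y) = 2.95041 / 1.02625 = 2.87494 years.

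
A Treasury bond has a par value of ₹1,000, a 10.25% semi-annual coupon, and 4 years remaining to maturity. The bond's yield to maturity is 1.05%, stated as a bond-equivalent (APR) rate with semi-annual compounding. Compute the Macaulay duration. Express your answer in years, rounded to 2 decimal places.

Periodic yield y = 0.00525. Discount each cash flow and weight by its period:
  t   CF        PV=CF/(1+0.00525)^t    t·PV
  1        51.25        50.9823        50.9823
  2        51.25        50.7161       101.4322
  3        51.25        50.4512       151.3536
  4        51.25        50.1877       200.7509
  5        51.25        49.9256       249.6281
  6        51.25        49.6649       297.9893
  7        51.25        49.4055       345.8385
  8     1,051.25     1,008.1226     8,064.9809
  Σ                  1,359.4560     9,462.9558
Price P = Σ PV = 1,359.4560.
Macaulay duration = Σ(t·PV) / P = 9,462.9558 / 1,359.4560 = 6.96084 half-year periods.
In years: 6.96084 / 2 = 3.48042 years.

3.48 years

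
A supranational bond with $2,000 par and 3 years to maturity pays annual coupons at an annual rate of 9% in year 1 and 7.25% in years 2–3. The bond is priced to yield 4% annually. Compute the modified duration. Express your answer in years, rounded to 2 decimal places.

2.68 years

Periodic yield y = 0.04. First find Macaulay duration:
  t   CF        PV=CF/(1+0.04)^t    t·PV
  1       180.00       173.0769       173.0769
  2       145.00       134.0607       268.1213
  3     2,145.00     1,906.8972     5,720.6916
  Σ                  2,214.0348     6,161.8898
P = 2,214.0348; Macaulay duration = 6,161.8898 / 2,214.0348 = 2.78310 years.
Modified duration = D_Mac / (1 + y) = 2.78310 / 1.04 = 2.67606 years.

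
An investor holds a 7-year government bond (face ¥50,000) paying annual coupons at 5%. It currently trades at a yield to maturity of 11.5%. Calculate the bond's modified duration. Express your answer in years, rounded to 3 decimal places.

5.257 years

Periodic yield y = 0.115. First find Macaulay duration:
  t   CF        PV=CF/(1+0.115)^t    t·PV
  1     2,500.00     2,242.1525     2,242.1525
  2     2,500.00     2,010.8991     4,021.7981
  3     2,500.00     1,803.4969     5,410.4908
  4     2,500.00     1,617.4860     6,469.9441
  5     2,500.00     1,450.6601     7,253.3006
  6     2,500.00     1,301.0405     7,806.2428
  7    52,500.00    24,503.9011   171,527.3080
  Σ                 34,929.6362   204,731.2369
P = 34,929.6362; Macaulay duration = 204,731.2369 / 34,929.6362 = 5.86125 years.
Modified duration = D_Mac / (1 + y) = 5.86125 / 1.115 = 5.25672 years.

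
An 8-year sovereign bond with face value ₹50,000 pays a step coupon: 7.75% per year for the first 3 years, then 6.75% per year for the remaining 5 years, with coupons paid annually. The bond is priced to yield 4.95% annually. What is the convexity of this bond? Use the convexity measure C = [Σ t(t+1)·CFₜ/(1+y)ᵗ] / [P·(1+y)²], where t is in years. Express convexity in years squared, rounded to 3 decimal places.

With y = 0.0495:
  t   CF        PV=CF/(1+0.0495)^t    t·PV        t(t+1)·PV
  1     3,875.00     3,692.2344     3,692.2344       7,384.4688
  2     3,875.00     3,518.0890     7,036.1780      21,108.5340
  3     3,875.00     3,352.1572    10,056.4716      40,225.8865
  4     3,375.00     2,781.9160    11,127.6638      55,638.3191
  5     3,375.00     2,650.7060    13,253.5300      79,521.1803
  6     3,375.00     2,525.6846    15,154.1077     106,078.7540
  7     3,375.00     2,406.5599    16,845.9193     134,767.3547
  8    53,375.00    36,264.2203   290,113.7626   2,611,023.8637
  Σ                 57,191.5674   367,279.8676   3,055,748.3611
P = 57,191.5674.
Convexity = Σ t(t+1)·PV / [P·(1+y)²] = 3,055,748.3611 / (57,191.5674 × 1.101450) = 48.50882.

48.509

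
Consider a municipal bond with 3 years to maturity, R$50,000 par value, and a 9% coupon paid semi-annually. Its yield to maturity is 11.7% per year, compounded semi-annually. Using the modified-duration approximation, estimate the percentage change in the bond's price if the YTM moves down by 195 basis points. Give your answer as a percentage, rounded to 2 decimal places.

+4.94%

Periodic yield y = 0.0585. Modified duration first:
  t   CF        PV=CF/(1+0.0585)^t    t·PV
  1     2,250.00     2,125.6495     2,125.6495
  2     2,250.00     2,008.1715     4,016.3429
  3     2,250.00     1,897.1861     5,691.5583
  4     2,250.00     1,792.3345     7,169.3381
  5     2,250.00     1,693.2778     8,466.3888
  6    52,250.00    37,148.4862   222,890.9170
  Σ                 46,665.1055   250,360.1947
P = 46,665.1055; D_Mac = 5.36504 half-year periods = 2.68252 yrs; D_mod = 2.68252/(1+0.0585) = 2.53427 yrs.
ΔP/P ≈ -D_mod · Δy = -2.53427 × (-0.0195) = +0.049418 = +4.9418%.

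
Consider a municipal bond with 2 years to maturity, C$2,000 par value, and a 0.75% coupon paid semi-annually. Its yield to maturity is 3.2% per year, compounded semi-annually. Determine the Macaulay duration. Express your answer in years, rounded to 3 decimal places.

1.989 years

Periodic yield y = 0.016. Discount each cash flow and weight by its period:
  t   CF        PV=CF/(1+0.016)^t    t·PV
  1         7.50         7.3819         7.3819
  2         7.50         7.2656        14.5313
  3         7.50         7.1512        21.4537
  4     2,007.50     1,883.9992     7,535.9969
  Σ                  1,905.7980     7,579.3638
Price P = Σ PV = 1,905.7980.
Macaulay duration = Σ(t·PV) / P = 7,579.3638 / 1,905.7980 = 3.97700 half-year periods.
In years: 3.97700 / 2 = 1.98850 years.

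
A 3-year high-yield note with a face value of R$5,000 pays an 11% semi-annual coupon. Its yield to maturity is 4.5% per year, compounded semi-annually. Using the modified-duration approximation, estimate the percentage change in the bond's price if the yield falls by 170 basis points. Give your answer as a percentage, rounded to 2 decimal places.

Periodic yield y = 0.0225. Modified duration first:
  t   CF        PV=CF/(1+0.0225)^t    t·PV
  1       275.00       268.9487       268.9487
  2       275.00       263.0305       526.0609
  3       275.00       257.2425       771.7275
  4       275.00       251.5819     1,006.3277
  5       275.00       246.0459     1,230.2294
  6     5,275.00     4,615.7530    27,694.5182
  Σ                  5,902.6025    31,497.8125
P = 5,902.6025; D_Mac = 5.33626 half-year periods = 2.66813 yrs; D_mod = 2.66813/(1+0.0225) = 2.60942 yrs.
ΔP/P ≈ -D_mod · Δy = -2.60942 × (-0.017) = +0.044360 = +4.4360%.

+4.44%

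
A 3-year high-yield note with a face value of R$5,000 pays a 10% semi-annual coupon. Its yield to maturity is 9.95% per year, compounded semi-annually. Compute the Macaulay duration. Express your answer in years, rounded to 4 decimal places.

Periodic yield y = 0.04975. Discount each cash flow and weight by its period:
  t   CF        PV=CF/(1+0.04975)^t    t·PV
  1       250.00       238.1519       238.1519
  2       250.00       226.8654       453.7308
  3       250.00       216.1137       648.3412
  4       250.00       205.8716       823.4865
  5       250.00       196.1149       980.5745
  6     5,250.00     3,923.2321    23,539.3927
  Σ                  5,006.3497    26,683.6776
Price P = Σ PV = 5,006.3497.
Macaulay duration = Σ(t·PV) / P = 26,683.6776 / 5,006.3497 = 5.32997 half-year periods.
In years: 5.32997 / 2 = 2.66498 years.

2.6650 years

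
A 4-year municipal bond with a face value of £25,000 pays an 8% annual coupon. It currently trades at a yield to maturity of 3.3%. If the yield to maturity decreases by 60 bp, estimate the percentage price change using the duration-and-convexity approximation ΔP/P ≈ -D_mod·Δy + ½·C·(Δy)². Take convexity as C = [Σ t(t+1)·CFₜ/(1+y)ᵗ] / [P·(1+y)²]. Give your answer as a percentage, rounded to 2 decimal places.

+2.13%

With y = 0.033:
  t   CF        PV=CF/(1+0.033)^t    t·PV        t(t+1)·PV
  1     2,000.00     1,936.1084     1,936.1084       3,872.2168
  2     2,000.00     1,874.2579     3,748.5158      11,245.5475
  3     2,000.00     1,814.3833     5,443.1498      21,772.5992
  4    27,000.00    23,711.6883    94,846.7534     474,233.7668
  Σ                 29,336.4379   105,974.5274     511,124.1303
P = 29,336.4379; D_Mac = 3.61239 yrs; D_mod = 3.49699 yrs; C = 16.32745.
Duration effect: -3.49699 × (-0.006) = +0.020982
Convexity effect: 0.5 × 16.32745 × (-0.006)² = +0.0002939
ΔP/P ≈ +0.020982 + 0.0002939 = +0.021276 = +2.1276%.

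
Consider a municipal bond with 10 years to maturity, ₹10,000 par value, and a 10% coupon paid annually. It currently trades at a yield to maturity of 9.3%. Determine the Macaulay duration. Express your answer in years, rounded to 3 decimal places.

6.832 years

Periodic yield y = 0.093. Discount each cash flow and weight by its year:
  t   CF        PV=CF/(1+0.093)^t    t·PV
  1     1,000.00       914.9131       914.9131
  2     1,000.00       837.0659     1,674.1319
  3     1,000.00       765.8426     2,297.5278
  4     1,000.00       700.6794     2,802.7176
  5     1,000.00       641.0608     3,205.3038
  6     1,000.00       586.5149     3,519.0892
  7     1,000.00       536.6101     3,756.2709
  8     1,000.00       490.9516     3,927.6130
  9     1,000.00       449.1781     4,042.6026
  10   11,000.00     4,520.5478    45,205.4780
  Σ                 10,443.3643    71,345.6479
Price P = Σ PV = 10,443.3643.
Macaulay duration = Σ(t·PV) / P = 71,345.6479 / 10,443.3643 = 6.83167 years.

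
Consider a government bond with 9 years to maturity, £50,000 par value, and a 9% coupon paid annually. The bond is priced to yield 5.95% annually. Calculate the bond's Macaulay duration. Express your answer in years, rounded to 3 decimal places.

Periodic yield y = 0.0595. Discount each cash flow and weight by its year:
  t   CF        PV=CF/(1+0.0595)^t    t·PV
  1     4,500.00     4,247.2865     4,247.2865
  2     4,500.00     4,008.7649     8,017.5299
  3     4,500.00     3,783.6385    11,350.9154
  4     4,500.00     3,571.1547    14,284.6190
  5     4,500.00     3,370.6038    16,853.0191
  6     4,500.00     3,181.3155    19,087.8933
  7     4,500.00     3,002.6574    21,018.6020
  8     4,500.00     2,834.0325    22,672.2600
  9    54,500.00    32,395.7361   291,561.6251
  Σ                 60,395.1900   409,093.7501
Price P = Σ PV = 60,395.1900.
Macaulay duration = Σ(t·PV) / P = 409,093.7501 / 60,395.1900 = 6.77361 years.

6.774 years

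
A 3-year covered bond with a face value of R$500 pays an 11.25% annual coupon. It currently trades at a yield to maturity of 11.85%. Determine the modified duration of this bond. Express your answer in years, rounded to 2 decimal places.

2.42 years

Periodic yield y = 0.1185. First find Macaulay duration:
  t   CF        PV=CF/(1+0.1185)^t    t·PV
  1        56.25        50.2906        50.2906
  2        56.25        44.9625        89.9250
  3       556.25       397.5228     1,192.5684
  Σ                    492.7759     1,332.7840
P = 492.7759; Macaulay duration = 1,332.7840 / 492.7759 = 2.70465 years.
Modified duration = D_Mac / (1 + y) = 2.70465 / 1.1185 = 2.41810 years.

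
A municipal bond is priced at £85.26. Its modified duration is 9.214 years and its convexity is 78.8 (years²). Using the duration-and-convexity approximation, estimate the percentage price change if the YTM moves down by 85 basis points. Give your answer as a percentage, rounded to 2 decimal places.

Duration effect: -D_mod·Δy = -9.214 × (-0.0085) = +0.078319
Convexity effect: ½·C·(Δy)² = 0.5 × 78.8 × (-0.0085)² = +0.00284665
ΔP/P ≈ +0.078319 + 0.00284665 = +0.08116565
= +8.116565%.

+8.12%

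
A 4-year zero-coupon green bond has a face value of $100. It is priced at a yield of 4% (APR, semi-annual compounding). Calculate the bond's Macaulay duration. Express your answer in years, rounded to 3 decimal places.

4.000 years

A zero-coupon bond has a single cash flow at maturity, so its Macaulay duration equals its maturity: 4 years.
(Equivalently: 8 semi-annual periods ÷ 2 = 4 years.)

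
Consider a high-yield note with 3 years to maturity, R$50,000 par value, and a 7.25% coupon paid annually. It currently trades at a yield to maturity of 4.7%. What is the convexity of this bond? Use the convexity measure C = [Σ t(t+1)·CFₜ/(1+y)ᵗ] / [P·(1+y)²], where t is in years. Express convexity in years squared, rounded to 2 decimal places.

With y = 0.047:
  t   CF        PV=CF/(1+0.047)^t    t·PV        t(t+1)·PV
  1     3,625.00     3,462.2732     3,462.2732       6,924.5463
  2     3,625.00     3,306.8512     6,613.7023      19,841.1069
  3    53,625.00    46,722.6277   140,167.8832     560,671.5330
  Σ                 53,491.7521   150,243.8587     587,437.1863
P = 53,491.7521.
Convexity = Σ t(t+1)·PV / [P·(1+y)²] = 587,437.1863 / (53,491.7521 × 1.096209) = 10.01801.

10.02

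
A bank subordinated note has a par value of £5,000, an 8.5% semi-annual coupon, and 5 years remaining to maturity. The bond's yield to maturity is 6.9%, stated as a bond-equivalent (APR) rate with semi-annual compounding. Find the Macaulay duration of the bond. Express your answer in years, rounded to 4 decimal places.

Periodic yield y = 0.0345. Discount each cash flow and weight by its period:
  t   CF        PV=CF/(1+0.0345)^t    t·PV
  1       212.50       205.4132       205.4132
  2       212.50       198.5628       397.1257
  3       212.50       191.9409       575.8226
  4       212.50       185.5397       742.1590
  5       212.50       179.3521       896.7605
  6       212.50       173.3708     1,040.2248
  7       212.50       167.5890     1,173.1229
  8       212.50       162.0000     1,295.9999
  9       212.50       156.5974     1,409.3764
  10    5,212.50     3,713.1382    37,131.3824
  Σ                  5,333.5042    44,867.3873
Price P = Σ PV = 5,333.5042.
Macaulay duration = Σ(t·PV) / P = 44,867.3873 / 5,333.5042 = 8.41237 half-year periods.
In years: 8.41237 / 2 = 4.20618 years.

4.2062 years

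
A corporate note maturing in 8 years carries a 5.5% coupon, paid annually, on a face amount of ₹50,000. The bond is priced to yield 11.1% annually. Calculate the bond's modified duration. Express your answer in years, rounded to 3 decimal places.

Periodic yield y = 0.111. First find Macaulay duration:
  t   CF        PV=CF/(1+0.111)^t    t·PV
  1     2,750.00     2,475.2475     2,475.2475
  2     2,750.00     2,227.9456     4,455.8911
  3     2,750.00     2,005.3515     6,016.0546
  4     2,750.00     1,804.9969     7,219.9876
  5     2,750.00     1,624.6597     8,123.2983
  6     2,750.00     1,462.3399     8,774.0396
  7     2,750.00     1,316.2376     9,213.6630
  8    52,750.00    22,725.3192   181,802.5538
  Σ                 35,642.0979   228,080.7355
P = 35,642.0979; Macaulay duration = 228,080.7355 / 35,642.0979 = 6.39920 years.
Modified duration = D_Mac / (1 + y) = 6.39920 / 1.111 = 5.75985 years.

5.760 years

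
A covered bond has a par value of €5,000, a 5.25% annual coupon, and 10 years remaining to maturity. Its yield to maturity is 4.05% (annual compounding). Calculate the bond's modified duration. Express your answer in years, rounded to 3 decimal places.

Periodic yield y = 0.0405. First find Macaulay duration:
  t   CF        PV=CF/(1+0.0405)^t    t·PV
  1       262.50       252.2826       252.2826
  2       262.50       242.4628       484.9256
  3       262.50       233.0253       699.0759
  4       262.50       223.9551       895.8204
  5       262.50       215.2380     1,076.1898
  6       262.50       206.8601     1,241.1608
  7       262.50       198.8084     1,391.6588
  8       262.50       191.0701     1,528.5604
  9       262.50       183.6329     1,652.6963
  10    5,262.50     3,538.1094    35,381.0945
  Σ                  5,485.4447    44,603.4651
P = 5,485.4447; Macaulay duration = 44,603.4651 / 5,485.4447 = 8.13124 years.
Modified duration = D_Mac / (1 + y) = 8.13124 / 1.0405 = 7.81474 years.

7.815 years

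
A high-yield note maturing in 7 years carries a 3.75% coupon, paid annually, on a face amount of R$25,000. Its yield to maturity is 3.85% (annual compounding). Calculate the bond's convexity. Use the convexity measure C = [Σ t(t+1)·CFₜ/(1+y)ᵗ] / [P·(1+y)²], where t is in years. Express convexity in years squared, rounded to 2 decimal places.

With y = 0.0385:
  t   CF        PV=CF/(1+0.0385)^t    t·PV        t(t+1)·PV
  1       937.50       902.7443       902.7443       1,805.4887
  2       937.50       869.2772     1,738.5543       5,215.6630
  3       937.50       837.0507     2,511.1522      10,044.6086
  4       937.50       806.0190     3,224.0760      16,120.3798
  5       937.50       776.1377     3,880.6884      23,284.1306
  6       937.50       747.3642     4,484.1850      31,389.2950
  7    25,937.50    19,910.5202   139,373.6417   1,114,989.1338
  Σ                 24,849.1133   156,115.0420   1,202,848.6995
P = 24,849.1133.
Convexity = Σ t(t+1)·PV / [P·(1+y)²] = 1,202,848.6995 / (24,849.1133 × 1.078482) = 44.88354.

44.88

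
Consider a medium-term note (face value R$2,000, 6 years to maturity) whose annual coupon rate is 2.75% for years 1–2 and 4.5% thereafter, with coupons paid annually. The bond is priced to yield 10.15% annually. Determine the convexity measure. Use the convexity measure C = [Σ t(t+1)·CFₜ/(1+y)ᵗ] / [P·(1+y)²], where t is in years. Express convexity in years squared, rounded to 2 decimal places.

30.26

With y = 0.1015:
  t   CF        PV=CF/(1+0.1015)^t    t·PV        t(t+1)·PV
  1        55.00        49.9319        49.9319          99.8638
  2        55.00        45.3308        90.6617         271.9850
  3        90.00        67.3425       202.0274         808.1096
  4        90.00        61.1371       244.5482       1,222.7411
  5        90.00        55.5035       277.5173       1,665.1036
  6     2,090.00     1,170.1439     7,020.8635      49,146.0443
  Σ                  1,449.3896     7,885.5499      53,213.8473
P = 1,449.3896.
Convexity = Σ t(t+1)·PV / [P·(1+y)²] = 53,213.8473 / (1,449.3896 × 1.213302) = 30.26011.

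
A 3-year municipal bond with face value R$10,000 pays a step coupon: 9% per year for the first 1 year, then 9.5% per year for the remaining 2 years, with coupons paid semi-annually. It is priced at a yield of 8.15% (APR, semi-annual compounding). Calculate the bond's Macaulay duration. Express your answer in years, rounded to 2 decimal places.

Periodic yield y = 0.04075. Discount each cash flow and weight by its period:
  t   CF        PV=CF/(1+0.04075)^t    t·PV
  1       450.00       432.3805       432.3805
  2       450.00       415.4509       830.9017
  3       475.00       421.3610     1,264.0830
  4       475.00       404.8629     1,619.4514
  5       475.00       389.0107     1,945.0533
  6    10,475.00     8,242.8143    49,456.8856
  Σ                 10,305.8802    55,548.7557
Price P = Σ PV = 10,305.8802.
Macaulay duration = Σ(t·PV) / P = 55,548.7557 / 10,305.8802 = 5.39001 half-year periods.
In years: 5.39001 / 2 = 2.69500 years.

2.70 years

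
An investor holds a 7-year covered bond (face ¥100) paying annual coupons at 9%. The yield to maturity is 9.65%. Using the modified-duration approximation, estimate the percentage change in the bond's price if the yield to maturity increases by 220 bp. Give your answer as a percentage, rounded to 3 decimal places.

Periodic yield y = 0.0965. Modified duration first:
  t   CF        PV=CF/(1+0.0965)^t    t·PV
  1         9.00         8.2079         8.2079
  2         9.00         7.4856        14.9712
  3         9.00         6.8268        20.4804
  4         9.00         6.2260        24.9039
  5         9.00         5.6781        28.3903
  6         9.00         5.1783        31.0700
  7       109.00        57.1961       400.3724
  Σ                     96.7987       528.3961
P = 96.7987; D_Mac = 5.45871 yrs; D_mod = 5.45871/(1+0.0965) = 4.97830 yrs.
ΔP/P ≈ -D_mod · Δy = -4.97830 × (+0.022) = -0.109523 = -10.9523%.

-10.952%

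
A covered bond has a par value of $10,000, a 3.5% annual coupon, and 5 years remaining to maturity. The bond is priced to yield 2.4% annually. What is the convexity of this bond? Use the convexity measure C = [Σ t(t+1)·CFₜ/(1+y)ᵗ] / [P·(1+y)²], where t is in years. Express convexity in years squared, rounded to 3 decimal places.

26.194

With y = 0.024:
  t   CF        PV=CF/(1+0.024)^t    t·PV        t(t+1)·PV
  1       350.00       341.7969       341.7969         683.5938
  2       350.00       333.7860       667.5720       2,002.7161
  3       350.00       325.9629       977.8887       3,911.5548
  4       350.00       318.3231     1,273.2926       6,366.4629
  5    10,350.00     9,192.6466    45,963.2332     275,779.3993
  Σ                 10,512.5156    49,223.7834     288,743.7269
P = 10,512.5156.
Convexity = Σ t(t+1)·PV / [P·(1+y)²] = 288,743.7269 / (10,512.5156 × 1.048576) = 26.19425.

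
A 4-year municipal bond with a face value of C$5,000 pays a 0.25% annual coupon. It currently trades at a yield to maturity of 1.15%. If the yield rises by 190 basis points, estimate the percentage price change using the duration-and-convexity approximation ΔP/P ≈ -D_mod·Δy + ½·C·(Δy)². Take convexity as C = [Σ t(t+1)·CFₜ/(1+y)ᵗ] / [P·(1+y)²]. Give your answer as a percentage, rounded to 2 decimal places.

With y = 0.0115:
  t   CF        PV=CF/(1+0.0115)^t    t·PV        t(t+1)·PV
  1        12.50        12.3579        12.3579          24.7158
  2        12.50        12.2174        24.4348          73.3043
  3        12.50        12.0785        36.2354         144.9418
  4     5,012.50     4,788.4046    19,153.6183      95,768.0915
  Σ                  4,825.0583    19,226.6464      96,011.0534
P = 4,825.0583; D_Mac = 3.98475 yrs; D_mod = 3.93945 yrs; C = 19.44853.
Duration effect: -3.93945 × (+0.019) = -0.074849
Convexity effect: 0.5 × 19.44853 × (0.019)² = +0.0035105
ΔP/P ≈ -0.074849 + 0.0035105 = -0.071339 = -7.1339%.

-7.13%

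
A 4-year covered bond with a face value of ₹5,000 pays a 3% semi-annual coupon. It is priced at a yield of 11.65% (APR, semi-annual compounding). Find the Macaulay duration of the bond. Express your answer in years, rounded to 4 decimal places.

Periodic yield y = 0.05825. Discount each cash flow and weight by its period:
  t   CF        PV=CF/(1+0.05825)^t    t·PV
  1        75.00        70.8717        70.8717
  2        75.00        66.9707       133.9414
  3        75.00        63.2844       189.8531
  4        75.00        59.8010       239.2038
  5        75.00        56.5093       282.5465
  6        75.00        53.3988       320.3929
  7        75.00        50.4595       353.2168
  8     5,075.00     3,226.4863    25,811.8906
  Σ                  3,647.7817    27,401.9168
Price P = Σ PV = 3,647.7817.
Macaulay duration = Σ(t·PV) / P = 27,401.9168 / 3,647.7817 = 7.51194 half-year periods.
In years: 7.51194 / 2 = 3.75597 years.

3.7560 years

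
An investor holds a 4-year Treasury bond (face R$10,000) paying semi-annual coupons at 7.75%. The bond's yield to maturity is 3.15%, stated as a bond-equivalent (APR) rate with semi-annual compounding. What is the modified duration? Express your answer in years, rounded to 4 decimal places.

Periodic yield y = 0.01575. First find Macaulay duration:
  t   CF        PV=CF/(1+0.01575)^t    t·PV
  1       387.50       381.4915       381.4915
  2       387.50       375.5762       751.1524
  3       387.50       369.7526     1,109.2577
  4       387.50       364.0193     1,456.0771
  5       387.50       358.3749     1,791.8744
  6       387.50       352.8180     2,116.9079
  7       387.50       347.3473     2,431.4309
  8    10,387.50     9,166.7711    73,334.1691
  Σ                 11,716.1508    83,372.3610
P = 11,716.1508; Macaulay duration = 83,372.3610 / 11,716.1508 = 7.11602 half-year periods = 3.55801 years.
Modified duration = D_Mac / (1 + y) = 3.55801 / 1.01575 = 3.50284 years.

3.5028 years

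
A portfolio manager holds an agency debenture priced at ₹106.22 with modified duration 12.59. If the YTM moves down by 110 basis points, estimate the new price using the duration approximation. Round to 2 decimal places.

₹120.93

Duration approximation: ΔP/P ≈ -D_mod · Δy = -12.59 × (-0.011) = +0.138490.
New price ≈ 106.22 × (1 + 0.138490) = 120.9304078.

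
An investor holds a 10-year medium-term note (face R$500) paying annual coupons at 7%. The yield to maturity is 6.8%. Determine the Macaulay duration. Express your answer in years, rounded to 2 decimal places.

7.53 years

Periodic yield y = 0.068. Discount each cash flow and weight by its year:
  t   CF        PV=CF/(1+0.068)^t    t·PV
  1        35.00        32.7715        32.7715
  2        35.00        30.6850        61.3699
  3        35.00        28.7312        86.1937
  4        35.00        26.9019       107.6076
  5        35.00        25.1890       125.9452
  6        35.00        23.5853       141.5115
  7        35.00        22.0836       154.5850
  8        35.00        20.6775       165.4200
  9        35.00        19.3610       174.2486
  10      535.00       277.1030     2,771.0302
  Σ                    507.0890     3,820.6833
Price P = Σ PV = 507.0890.
Macaulay duration = Σ(t·PV) / P = 3,820.6833 / 507.0890 = 7.53454 years.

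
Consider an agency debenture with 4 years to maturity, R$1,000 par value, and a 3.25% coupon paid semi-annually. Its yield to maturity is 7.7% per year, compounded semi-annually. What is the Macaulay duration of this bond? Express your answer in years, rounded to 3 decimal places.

3.760 years

Periodic yield y = 0.0385. Discount each cash flow and weight by its period:
  t   CF        PV=CF/(1+0.0385)^t    t·PV
  1        16.25        15.6476        15.6476
  2        16.25        15.0675        30.1349
  3        16.25        14.5089        43.5266
  4        16.25        13.9710        55.8840
  5        16.25        13.4531        67.2653
  6        16.25        12.9543        77.7259
  7        16.25        12.4741        87.3184
  8     1,016.25       751.1878     6,009.5028
  Σ                    849.2642     6,387.0055
Price P = Σ PV = 849.2642.
Macaulay duration = Σ(t·PV) / P = 6,387.0055 / 849.2642 = 7.52063 half-year periods.
In years: 7.52063 / 2 = 3.76032 years.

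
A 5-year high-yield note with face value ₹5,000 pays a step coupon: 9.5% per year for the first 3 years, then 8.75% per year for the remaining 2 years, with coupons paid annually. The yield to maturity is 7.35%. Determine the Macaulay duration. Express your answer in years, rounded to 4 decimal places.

4.2375 years

Periodic yield y = 0.0735. Discount each cash flow and weight by its year:
  t   CF        PV=CF/(1+0.0735)^t    t·PV
  1       475.00       442.4779       442.4779
  2       475.00       412.1825       824.3649
  3       475.00       383.9613     1,151.8839
  4       437.50       329.4351     1,317.7404
  5     5,437.50     3,814.0732    19,070.3661
  Σ                  5,382.1300    22,806.8332
Price P = Σ PV = 5,382.1300.
Macaulay duration = Σ(t·PV) / P = 22,806.8332 / 5,382.1300 = 4.23751 years.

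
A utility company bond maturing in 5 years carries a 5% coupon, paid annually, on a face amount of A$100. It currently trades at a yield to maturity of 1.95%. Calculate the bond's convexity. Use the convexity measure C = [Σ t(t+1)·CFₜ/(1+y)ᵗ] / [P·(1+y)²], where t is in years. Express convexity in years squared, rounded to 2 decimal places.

25.63

With y = 0.0195:
  t   CF        PV=CF/(1+0.0195)^t    t·PV        t(t+1)·PV
  1         5.00         4.9044         4.9044           9.8087
  2         5.00         4.8106         9.6211          28.8634
  3         5.00         4.7185        14.1556          56.6226
  4         5.00         4.6283        18.5132          92.5659
  5       105.00        95.3352       476.6759       2,860.0551
  Σ                    114.3969       523.8702       3,047.9157
P = 114.3969.
Convexity = Σ t(t+1)·PV / [P·(1+y)²] = 3,047.9157 / (114.3969 × 1.039380) = 25.63386.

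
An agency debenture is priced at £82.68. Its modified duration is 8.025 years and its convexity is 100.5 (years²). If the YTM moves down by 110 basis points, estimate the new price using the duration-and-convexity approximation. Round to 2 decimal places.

£90.48

Duration effect: -D_mod·Δy = -8.025 × (-0.011) = +0.088275
Convexity effect: ½·C·(Δy)² = 0.5 × 100.5 × (-0.011)² = +0.00608025
ΔP/P ≈ +0.088275 + 0.00608025 = +0.09435525
New price ≈ 82.68 × (1 + 0.09435525) = 90.48129207.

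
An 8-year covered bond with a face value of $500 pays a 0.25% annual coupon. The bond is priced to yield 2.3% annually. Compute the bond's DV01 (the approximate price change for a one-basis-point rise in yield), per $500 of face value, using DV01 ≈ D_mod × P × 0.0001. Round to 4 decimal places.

Periodic yield y = 0.023.
  t   CF        PV=CF/(1+0.023)^t    t·PV
  1         1.25         1.2219         1.2219
  2         1.25         1.1944         2.3888
  3         1.25         1.1676         3.5027
  4         1.25         1.1413         4.5653
  5         1.25         1.1157         5.5783
  6         1.25         1.0906         6.5435
  7         1.25         1.0661         7.4624
  8       501.25       417.8778     3,343.0225
  Σ                    425.8753     3,374.2854
P = 425.8753; D_Mac = 7.92318 yrs; D_mod = 7.74504 yrs.
DV01 ≈ 7.74504 × 425.8753 × 0.0001 = 0.329842.

$0.3298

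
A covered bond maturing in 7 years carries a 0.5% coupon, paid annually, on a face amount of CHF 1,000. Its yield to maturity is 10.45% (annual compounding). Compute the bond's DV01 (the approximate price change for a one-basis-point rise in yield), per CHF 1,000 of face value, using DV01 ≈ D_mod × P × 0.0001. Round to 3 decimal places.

CHF 0.324

Periodic yield y = 0.1045.
  t   CF        PV=CF/(1+0.1045)^t    t·PV
  1         5.00         4.5269         4.5269
  2         5.00         4.0986         8.1973
  3         5.00         3.7108        11.1325
  4         5.00         3.3598        13.4390
  5         5.00         3.0419        15.2094
  6         5.00         2.7541        16.5244
  7     1,005.00       501.1942     3,508.3593
  Σ                    522.6863     3,577.3888
P = 522.6863; D_Mac = 6.84424 yrs; D_mod = 6.19668 yrs.
DV01 ≈ 6.19668 × 522.6863 × 0.0001 = 0.323892.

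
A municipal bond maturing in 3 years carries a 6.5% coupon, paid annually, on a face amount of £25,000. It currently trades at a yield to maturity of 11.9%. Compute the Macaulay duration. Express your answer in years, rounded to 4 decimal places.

Periodic yield y = 0.119. Discount each cash flow and weight by its year:
  t   CF        PV=CF/(1+0.119)^t    t·PV
  1     1,625.00     1,452.1895     1,452.1895
  2     1,625.00     1,297.7564     2,595.5129
  3    26,625.00    19,002.0019    57,006.0057
  Σ                 21,751.9478    61,053.7080
Price P = Σ PV = 21,751.9478.
Macaulay duration = Σ(t·PV) / P = 61,053.7080 / 21,751.9478 = 2.80682 years.

2.8068 years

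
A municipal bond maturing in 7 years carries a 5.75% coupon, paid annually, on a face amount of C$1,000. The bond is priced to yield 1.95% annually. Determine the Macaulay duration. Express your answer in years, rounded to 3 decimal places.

Periodic yield y = 0.0195. Discount each cash flow and weight by its year:
  t   CF        PV=CF/(1+0.0195)^t    t·PV
  1        57.50        56.4002        56.4002
  2        57.50        55.3214       110.6429
  3        57.50        54.2633       162.7899
  4        57.50        53.2254       212.9016
  5        57.50        52.2074       261.0368
  6        57.50        51.2088       307.2527
  7     1,057.50       923.7826     6,466.4780
  Σ                  1,246.4090     7,577.5020
Price P = Σ PV = 1,246.4090.
Macaulay duration = Σ(t·PV) / P = 7,577.5020 / 1,246.4090 = 6.07947 years.

6.079 years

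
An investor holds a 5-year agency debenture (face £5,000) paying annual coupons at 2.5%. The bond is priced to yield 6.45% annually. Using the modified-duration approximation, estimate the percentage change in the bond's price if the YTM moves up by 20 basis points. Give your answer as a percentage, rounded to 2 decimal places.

Periodic yield y = 0.0645. Modified duration first:
  t   CF        PV=CF/(1+0.0645)^t    t·PV
  1       125.00       117.4260       117.4260
  2       125.00       110.3110       220.6219
  3       125.00       103.6270       310.8811
  4       125.00        97.3481       389.3923
  5     5,125.00     3,749.4325    18,747.1626
  Σ                  4,178.1446    19,785.4839
P = 4,178.1446; D_Mac = 4.73547 yrs; D_mod = 4.73547/(1+0.0645) = 4.44854 yrs.
ΔP/P ≈ -D_mod · Δy = -4.44854 × (+0.002) = -0.008897 = -0.8897%.

-0.89%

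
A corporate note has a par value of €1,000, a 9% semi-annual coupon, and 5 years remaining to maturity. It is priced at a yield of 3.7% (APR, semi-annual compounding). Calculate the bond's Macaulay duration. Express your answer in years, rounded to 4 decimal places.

4.2359 years

Periodic yield y = 0.0185. Discount each cash flow and weight by its period:
  t   CF        PV=CF/(1+0.0185)^t    t·PV
  1        45.00        44.1826        44.1826
  2        45.00        43.3801        86.7602
  3        45.00        42.5921       127.7764
  4        45.00        41.8185       167.2740
  5        45.00        41.0589       205.2945
  6        45.00        40.3131       241.8787
  7        45.00        39.5809       277.0661
  8        45.00        38.8619       310.8954
  9        45.00        38.1560       343.4043
  10    1,045.00       869.9734     8,699.7337
  Σ                  1,239.9175    10,504.2657
Price P = Σ PV = 1,239.9175.
Macaulay duration = Σ(t·PV) / P = 10,504.2657 / 1,239.9175 = 8.47175 half-year periods.
In years: 8.47175 / 2 = 4.23587 years.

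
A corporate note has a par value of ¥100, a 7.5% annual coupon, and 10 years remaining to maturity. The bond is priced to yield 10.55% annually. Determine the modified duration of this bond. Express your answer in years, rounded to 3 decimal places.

Periodic yield y = 0.1055. First find Macaulay duration:
  t   CF        PV=CF/(1+0.1055)^t    t·PV
  1         7.50         6.7843         6.7843
  2         7.50         6.1368        12.2737
  3         7.50         5.5512        16.6535
  4         7.50         5.0214        20.0857
  5         7.50         4.5422        22.7111
  6         7.50         4.1087        24.6524
  7         7.50         3.7166        26.0165
  8         7.50         3.3620        26.8956
  9         7.50         3.0411        27.3700
  10      107.50        39.4295       394.2948
  Σ                     81.6938       577.7374
P = 81.6938; Macaulay duration = 577.7374 / 81.6938 = 7.07199 years.
Modified duration = D_Mac / (1 + y) = 7.07199 / 1.1055 = 6.39709 years.

6.397 years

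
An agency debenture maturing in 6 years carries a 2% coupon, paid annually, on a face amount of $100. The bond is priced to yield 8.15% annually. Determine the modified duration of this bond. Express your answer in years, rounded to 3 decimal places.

5.224 years

Periodic yield y = 0.0815. First find Macaulay duration:
  t   CF        PV=CF/(1+0.0815)^t    t·PV
  1         2.00         1.8493         1.8493
  2         2.00         1.7099         3.4198
  3         2.00         1.5811         4.7432
  4         2.00         1.4619         5.8477
  5         2.00         1.3518         6.7588
  6       102.00        63.7443       382.4655
  Σ                     71.6982       405.0843
P = 71.6982; Macaulay duration = 405.0843 / 71.6982 = 5.64985 years.
Modified duration = D_Mac / (1 + y) = 5.64985 / 1.0815 = 5.22409 years.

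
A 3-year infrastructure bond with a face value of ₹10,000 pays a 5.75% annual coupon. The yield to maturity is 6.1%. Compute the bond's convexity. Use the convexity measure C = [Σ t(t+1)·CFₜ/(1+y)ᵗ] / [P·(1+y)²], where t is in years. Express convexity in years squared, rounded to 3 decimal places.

9.899

With y = 0.061:
  t   CF        PV=CF/(1+0.061)^t    t·PV        t(t+1)·PV
  1       575.00       541.9416       541.9416       1,083.8831
  2       575.00       510.7838     1,021.5675       3,064.7025
  3    10,575.00     8,853.8921    26,561.6763     106,246.7050
  Σ                  9,906.6174    28,125.1853     110,395.2907
P = 9,906.6174.
Convexity = Σ t(t+1)·PV / [P·(1+y)²] = 110,395.2907 / (9,906.6174 × 1.125721) = 9.89907.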